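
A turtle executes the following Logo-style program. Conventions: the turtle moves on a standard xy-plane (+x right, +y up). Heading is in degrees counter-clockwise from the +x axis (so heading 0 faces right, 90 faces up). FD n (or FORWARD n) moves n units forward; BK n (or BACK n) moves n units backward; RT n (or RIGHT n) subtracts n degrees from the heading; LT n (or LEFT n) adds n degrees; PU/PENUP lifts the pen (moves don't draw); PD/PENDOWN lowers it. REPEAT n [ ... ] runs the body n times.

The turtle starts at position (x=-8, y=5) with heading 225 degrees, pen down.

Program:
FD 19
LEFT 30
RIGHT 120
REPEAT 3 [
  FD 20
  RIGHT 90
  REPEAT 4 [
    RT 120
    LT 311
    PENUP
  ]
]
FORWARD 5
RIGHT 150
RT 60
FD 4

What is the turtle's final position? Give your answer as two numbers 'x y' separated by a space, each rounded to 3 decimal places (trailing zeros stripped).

Executing turtle program step by step:
Start: pos=(-8,5), heading=225, pen down
FD 19: (-8,5) -> (-21.435,-8.435) [heading=225, draw]
LT 30: heading 225 -> 255
RT 120: heading 255 -> 135
REPEAT 3 [
  -- iteration 1/3 --
  FD 20: (-21.435,-8.435) -> (-35.577,5.707) [heading=135, draw]
  RT 90: heading 135 -> 45
  REPEAT 4 [
    -- iteration 1/4 --
    RT 120: heading 45 -> 285
    LT 311: heading 285 -> 236
    PU: pen up
    -- iteration 2/4 --
    RT 120: heading 236 -> 116
    LT 311: heading 116 -> 67
    PU: pen up
    -- iteration 3/4 --
    RT 120: heading 67 -> 307
    LT 311: heading 307 -> 258
    PU: pen up
    -- iteration 4/4 --
    RT 120: heading 258 -> 138
    LT 311: heading 138 -> 89
    PU: pen up
  ]
  -- iteration 2/3 --
  FD 20: (-35.577,5.707) -> (-35.228,25.704) [heading=89, move]
  RT 90: heading 89 -> 359
  REPEAT 4 [
    -- iteration 1/4 --
    RT 120: heading 359 -> 239
    LT 311: heading 239 -> 190
    PU: pen up
    -- iteration 2/4 --
    RT 120: heading 190 -> 70
    LT 311: heading 70 -> 21
    PU: pen up
    -- iteration 3/4 --
    RT 120: heading 21 -> 261
    LT 311: heading 261 -> 212
    PU: pen up
    -- iteration 4/4 --
    RT 120: heading 212 -> 92
    LT 311: heading 92 -> 43
    PU: pen up
  ]
  -- iteration 3/3 --
  FD 20: (-35.228,25.704) -> (-20.601,39.344) [heading=43, move]
  RT 90: heading 43 -> 313
  REPEAT 4 [
    -- iteration 1/4 --
    RT 120: heading 313 -> 193
    LT 311: heading 193 -> 144
    PU: pen up
    -- iteration 2/4 --
    RT 120: heading 144 -> 24
    LT 311: heading 24 -> 335
    PU: pen up
    -- iteration 3/4 --
    RT 120: heading 335 -> 215
    LT 311: heading 215 -> 166
    PU: pen up
    -- iteration 4/4 --
    RT 120: heading 166 -> 46
    LT 311: heading 46 -> 357
    PU: pen up
  ]
]
FD 5: (-20.601,39.344) -> (-15.608,39.082) [heading=357, move]
RT 150: heading 357 -> 207
RT 60: heading 207 -> 147
FD 4: (-15.608,39.082) -> (-18.963,41.261) [heading=147, move]
Final: pos=(-18.963,41.261), heading=147, 2 segment(s) drawn

Answer: -18.963 41.261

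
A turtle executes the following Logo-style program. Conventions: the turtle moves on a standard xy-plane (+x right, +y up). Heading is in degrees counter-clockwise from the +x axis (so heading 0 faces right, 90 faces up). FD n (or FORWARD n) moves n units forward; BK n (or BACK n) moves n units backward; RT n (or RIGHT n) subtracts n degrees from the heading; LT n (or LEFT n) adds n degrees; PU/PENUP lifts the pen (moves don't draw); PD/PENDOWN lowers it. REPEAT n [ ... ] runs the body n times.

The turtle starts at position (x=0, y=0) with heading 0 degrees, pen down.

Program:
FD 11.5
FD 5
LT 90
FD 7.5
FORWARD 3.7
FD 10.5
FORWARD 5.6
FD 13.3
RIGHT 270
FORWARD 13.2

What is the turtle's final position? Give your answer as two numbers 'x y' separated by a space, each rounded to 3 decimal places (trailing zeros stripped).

Answer: 3.3 40.6

Derivation:
Executing turtle program step by step:
Start: pos=(0,0), heading=0, pen down
FD 11.5: (0,0) -> (11.5,0) [heading=0, draw]
FD 5: (11.5,0) -> (16.5,0) [heading=0, draw]
LT 90: heading 0 -> 90
FD 7.5: (16.5,0) -> (16.5,7.5) [heading=90, draw]
FD 3.7: (16.5,7.5) -> (16.5,11.2) [heading=90, draw]
FD 10.5: (16.5,11.2) -> (16.5,21.7) [heading=90, draw]
FD 5.6: (16.5,21.7) -> (16.5,27.3) [heading=90, draw]
FD 13.3: (16.5,27.3) -> (16.5,40.6) [heading=90, draw]
RT 270: heading 90 -> 180
FD 13.2: (16.5,40.6) -> (3.3,40.6) [heading=180, draw]
Final: pos=(3.3,40.6), heading=180, 8 segment(s) drawn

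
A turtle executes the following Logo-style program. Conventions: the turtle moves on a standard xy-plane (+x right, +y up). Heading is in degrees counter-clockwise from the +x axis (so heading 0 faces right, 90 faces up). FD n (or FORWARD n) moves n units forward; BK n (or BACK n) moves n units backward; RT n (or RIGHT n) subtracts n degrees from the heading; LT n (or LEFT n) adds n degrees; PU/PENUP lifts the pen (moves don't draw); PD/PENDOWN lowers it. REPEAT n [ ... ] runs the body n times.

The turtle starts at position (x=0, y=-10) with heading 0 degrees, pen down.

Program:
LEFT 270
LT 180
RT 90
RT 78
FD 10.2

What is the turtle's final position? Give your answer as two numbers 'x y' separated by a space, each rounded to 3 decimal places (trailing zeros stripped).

Answer: 2.121 -19.977

Derivation:
Executing turtle program step by step:
Start: pos=(0,-10), heading=0, pen down
LT 270: heading 0 -> 270
LT 180: heading 270 -> 90
RT 90: heading 90 -> 0
RT 78: heading 0 -> 282
FD 10.2: (0,-10) -> (2.121,-19.977) [heading=282, draw]
Final: pos=(2.121,-19.977), heading=282, 1 segment(s) drawn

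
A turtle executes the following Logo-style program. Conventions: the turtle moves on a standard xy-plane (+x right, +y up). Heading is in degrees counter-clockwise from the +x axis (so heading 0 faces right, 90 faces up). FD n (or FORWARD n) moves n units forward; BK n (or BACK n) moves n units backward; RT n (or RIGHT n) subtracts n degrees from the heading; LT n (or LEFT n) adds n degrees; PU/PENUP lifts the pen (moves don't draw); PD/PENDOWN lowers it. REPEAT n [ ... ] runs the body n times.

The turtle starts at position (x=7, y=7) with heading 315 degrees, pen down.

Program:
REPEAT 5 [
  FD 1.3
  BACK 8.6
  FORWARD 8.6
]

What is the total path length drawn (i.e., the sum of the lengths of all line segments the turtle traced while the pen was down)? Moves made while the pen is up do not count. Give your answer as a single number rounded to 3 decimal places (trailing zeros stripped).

Answer: 92.5

Derivation:
Executing turtle program step by step:
Start: pos=(7,7), heading=315, pen down
REPEAT 5 [
  -- iteration 1/5 --
  FD 1.3: (7,7) -> (7.919,6.081) [heading=315, draw]
  BK 8.6: (7.919,6.081) -> (1.838,12.162) [heading=315, draw]
  FD 8.6: (1.838,12.162) -> (7.919,6.081) [heading=315, draw]
  -- iteration 2/5 --
  FD 1.3: (7.919,6.081) -> (8.838,5.162) [heading=315, draw]
  BK 8.6: (8.838,5.162) -> (2.757,11.243) [heading=315, draw]
  FD 8.6: (2.757,11.243) -> (8.838,5.162) [heading=315, draw]
  -- iteration 3/5 --
  FD 1.3: (8.838,5.162) -> (9.758,4.242) [heading=315, draw]
  BK 8.6: (9.758,4.242) -> (3.677,10.323) [heading=315, draw]
  FD 8.6: (3.677,10.323) -> (9.758,4.242) [heading=315, draw]
  -- iteration 4/5 --
  FD 1.3: (9.758,4.242) -> (10.677,3.323) [heading=315, draw]
  BK 8.6: (10.677,3.323) -> (4.596,9.404) [heading=315, draw]
  FD 8.6: (4.596,9.404) -> (10.677,3.323) [heading=315, draw]
  -- iteration 5/5 --
  FD 1.3: (10.677,3.323) -> (11.596,2.404) [heading=315, draw]
  BK 8.6: (11.596,2.404) -> (5.515,8.485) [heading=315, draw]
  FD 8.6: (5.515,8.485) -> (11.596,2.404) [heading=315, draw]
]
Final: pos=(11.596,2.404), heading=315, 15 segment(s) drawn

Segment lengths:
  seg 1: (7,7) -> (7.919,6.081), length = 1.3
  seg 2: (7.919,6.081) -> (1.838,12.162), length = 8.6
  seg 3: (1.838,12.162) -> (7.919,6.081), length = 8.6
  seg 4: (7.919,6.081) -> (8.838,5.162), length = 1.3
  seg 5: (8.838,5.162) -> (2.757,11.243), length = 8.6
  seg 6: (2.757,11.243) -> (8.838,5.162), length = 8.6
  seg 7: (8.838,5.162) -> (9.758,4.242), length = 1.3
  seg 8: (9.758,4.242) -> (3.677,10.323), length = 8.6
  seg 9: (3.677,10.323) -> (9.758,4.242), length = 8.6
  seg 10: (9.758,4.242) -> (10.677,3.323), length = 1.3
  seg 11: (10.677,3.323) -> (4.596,9.404), length = 8.6
  seg 12: (4.596,9.404) -> (10.677,3.323), length = 8.6
  seg 13: (10.677,3.323) -> (11.596,2.404), length = 1.3
  seg 14: (11.596,2.404) -> (5.515,8.485), length = 8.6
  seg 15: (5.515,8.485) -> (11.596,2.404), length = 8.6
Total = 92.5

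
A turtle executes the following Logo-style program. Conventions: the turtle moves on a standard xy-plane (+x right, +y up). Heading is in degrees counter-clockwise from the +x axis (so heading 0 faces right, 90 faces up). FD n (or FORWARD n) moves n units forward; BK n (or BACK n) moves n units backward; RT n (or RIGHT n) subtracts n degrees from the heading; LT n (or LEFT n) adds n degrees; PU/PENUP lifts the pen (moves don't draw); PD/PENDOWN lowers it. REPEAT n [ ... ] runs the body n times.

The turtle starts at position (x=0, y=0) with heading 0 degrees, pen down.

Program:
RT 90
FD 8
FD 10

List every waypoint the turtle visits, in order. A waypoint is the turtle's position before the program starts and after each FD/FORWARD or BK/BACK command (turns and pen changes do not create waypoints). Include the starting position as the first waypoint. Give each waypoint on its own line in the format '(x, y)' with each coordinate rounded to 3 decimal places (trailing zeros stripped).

Executing turtle program step by step:
Start: pos=(0,0), heading=0, pen down
RT 90: heading 0 -> 270
FD 8: (0,0) -> (0,-8) [heading=270, draw]
FD 10: (0,-8) -> (0,-18) [heading=270, draw]
Final: pos=(0,-18), heading=270, 2 segment(s) drawn
Waypoints (3 total):
(0, 0)
(0, -8)
(0, -18)

Answer: (0, 0)
(0, -8)
(0, -18)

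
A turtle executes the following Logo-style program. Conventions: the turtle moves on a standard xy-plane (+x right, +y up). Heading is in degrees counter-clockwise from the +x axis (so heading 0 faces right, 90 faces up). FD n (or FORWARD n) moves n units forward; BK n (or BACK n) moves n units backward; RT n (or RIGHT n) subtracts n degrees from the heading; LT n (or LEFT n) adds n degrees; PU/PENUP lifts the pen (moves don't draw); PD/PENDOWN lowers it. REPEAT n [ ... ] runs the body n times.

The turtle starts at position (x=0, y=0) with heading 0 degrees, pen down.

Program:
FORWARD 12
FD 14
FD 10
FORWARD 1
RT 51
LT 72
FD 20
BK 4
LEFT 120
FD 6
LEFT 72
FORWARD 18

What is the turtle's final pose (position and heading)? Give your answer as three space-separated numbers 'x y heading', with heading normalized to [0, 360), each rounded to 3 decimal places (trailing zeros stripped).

Executing turtle program step by step:
Start: pos=(0,0), heading=0, pen down
FD 12: (0,0) -> (12,0) [heading=0, draw]
FD 14: (12,0) -> (26,0) [heading=0, draw]
FD 10: (26,0) -> (36,0) [heading=0, draw]
FD 1: (36,0) -> (37,0) [heading=0, draw]
RT 51: heading 0 -> 309
LT 72: heading 309 -> 21
FD 20: (37,0) -> (55.672,7.167) [heading=21, draw]
BK 4: (55.672,7.167) -> (51.937,5.734) [heading=21, draw]
LT 120: heading 21 -> 141
FD 6: (51.937,5.734) -> (47.274,9.51) [heading=141, draw]
LT 72: heading 141 -> 213
FD 18: (47.274,9.51) -> (32.178,-0.294) [heading=213, draw]
Final: pos=(32.178,-0.294), heading=213, 8 segment(s) drawn

Answer: 32.178 -0.294 213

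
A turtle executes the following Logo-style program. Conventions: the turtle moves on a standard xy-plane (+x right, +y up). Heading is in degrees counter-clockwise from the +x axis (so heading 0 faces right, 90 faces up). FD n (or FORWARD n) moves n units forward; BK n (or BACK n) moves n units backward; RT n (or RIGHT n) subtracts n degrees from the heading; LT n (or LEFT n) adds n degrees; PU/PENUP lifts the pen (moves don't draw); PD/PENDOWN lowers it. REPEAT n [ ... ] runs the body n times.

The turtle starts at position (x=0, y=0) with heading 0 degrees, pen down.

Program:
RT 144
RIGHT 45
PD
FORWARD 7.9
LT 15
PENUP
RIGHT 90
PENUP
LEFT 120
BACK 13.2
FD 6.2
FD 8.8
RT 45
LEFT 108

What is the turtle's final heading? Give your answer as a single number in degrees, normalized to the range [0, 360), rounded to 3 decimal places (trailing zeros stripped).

Executing turtle program step by step:
Start: pos=(0,0), heading=0, pen down
RT 144: heading 0 -> 216
RT 45: heading 216 -> 171
PD: pen down
FD 7.9: (0,0) -> (-7.803,1.236) [heading=171, draw]
LT 15: heading 171 -> 186
PU: pen up
RT 90: heading 186 -> 96
PU: pen up
LT 120: heading 96 -> 216
BK 13.2: (-7.803,1.236) -> (2.876,8.995) [heading=216, move]
FD 6.2: (2.876,8.995) -> (-2.14,5.35) [heading=216, move]
FD 8.8: (-2.14,5.35) -> (-9.259,0.178) [heading=216, move]
RT 45: heading 216 -> 171
LT 108: heading 171 -> 279
Final: pos=(-9.259,0.178), heading=279, 1 segment(s) drawn

Answer: 279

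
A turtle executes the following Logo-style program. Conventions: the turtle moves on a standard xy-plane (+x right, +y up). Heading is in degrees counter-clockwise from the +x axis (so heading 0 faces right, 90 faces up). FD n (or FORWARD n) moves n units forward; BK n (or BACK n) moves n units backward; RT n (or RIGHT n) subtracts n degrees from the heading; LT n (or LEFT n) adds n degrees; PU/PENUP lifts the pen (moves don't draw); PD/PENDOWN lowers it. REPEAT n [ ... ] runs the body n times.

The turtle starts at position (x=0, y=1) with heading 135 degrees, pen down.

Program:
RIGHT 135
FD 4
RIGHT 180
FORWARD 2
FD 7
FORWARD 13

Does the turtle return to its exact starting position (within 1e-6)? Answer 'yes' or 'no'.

Answer: no

Derivation:
Executing turtle program step by step:
Start: pos=(0,1), heading=135, pen down
RT 135: heading 135 -> 0
FD 4: (0,1) -> (4,1) [heading=0, draw]
RT 180: heading 0 -> 180
FD 2: (4,1) -> (2,1) [heading=180, draw]
FD 7: (2,1) -> (-5,1) [heading=180, draw]
FD 13: (-5,1) -> (-18,1) [heading=180, draw]
Final: pos=(-18,1), heading=180, 4 segment(s) drawn

Start position: (0, 1)
Final position: (-18, 1)
Distance = 18; >= 1e-6 -> NOT closed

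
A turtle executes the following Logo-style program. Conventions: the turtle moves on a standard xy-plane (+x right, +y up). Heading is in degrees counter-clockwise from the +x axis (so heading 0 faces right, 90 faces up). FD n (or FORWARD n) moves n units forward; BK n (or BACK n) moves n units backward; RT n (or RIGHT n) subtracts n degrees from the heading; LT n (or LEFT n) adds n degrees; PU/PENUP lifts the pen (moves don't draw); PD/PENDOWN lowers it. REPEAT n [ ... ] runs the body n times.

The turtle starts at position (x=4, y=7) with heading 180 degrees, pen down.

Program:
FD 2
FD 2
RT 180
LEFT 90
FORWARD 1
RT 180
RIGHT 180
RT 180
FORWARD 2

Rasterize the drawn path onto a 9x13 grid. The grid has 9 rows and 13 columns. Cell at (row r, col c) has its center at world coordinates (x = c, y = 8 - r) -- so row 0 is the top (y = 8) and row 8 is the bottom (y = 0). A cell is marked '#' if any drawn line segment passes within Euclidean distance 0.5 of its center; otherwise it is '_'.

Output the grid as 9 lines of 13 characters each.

Segment 0: (4,7) -> (2,7)
Segment 1: (2,7) -> (0,7)
Segment 2: (0,7) -> (0,8)
Segment 3: (0,8) -> (0,6)

Answer: #____________
#####________
#____________
_____________
_____________
_____________
_____________
_____________
_____________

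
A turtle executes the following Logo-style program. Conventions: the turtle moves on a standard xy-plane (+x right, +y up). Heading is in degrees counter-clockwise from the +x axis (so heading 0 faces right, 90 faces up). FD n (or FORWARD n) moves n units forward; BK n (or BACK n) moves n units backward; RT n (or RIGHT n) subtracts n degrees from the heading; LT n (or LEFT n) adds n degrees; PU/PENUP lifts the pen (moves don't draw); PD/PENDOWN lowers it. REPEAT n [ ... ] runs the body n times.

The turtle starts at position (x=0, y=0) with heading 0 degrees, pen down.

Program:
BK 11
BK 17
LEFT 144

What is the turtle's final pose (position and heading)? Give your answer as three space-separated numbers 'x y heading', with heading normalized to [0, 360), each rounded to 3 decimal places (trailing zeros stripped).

Answer: -28 0 144

Derivation:
Executing turtle program step by step:
Start: pos=(0,0), heading=0, pen down
BK 11: (0,0) -> (-11,0) [heading=0, draw]
BK 17: (-11,0) -> (-28,0) [heading=0, draw]
LT 144: heading 0 -> 144
Final: pos=(-28,0), heading=144, 2 segment(s) drawn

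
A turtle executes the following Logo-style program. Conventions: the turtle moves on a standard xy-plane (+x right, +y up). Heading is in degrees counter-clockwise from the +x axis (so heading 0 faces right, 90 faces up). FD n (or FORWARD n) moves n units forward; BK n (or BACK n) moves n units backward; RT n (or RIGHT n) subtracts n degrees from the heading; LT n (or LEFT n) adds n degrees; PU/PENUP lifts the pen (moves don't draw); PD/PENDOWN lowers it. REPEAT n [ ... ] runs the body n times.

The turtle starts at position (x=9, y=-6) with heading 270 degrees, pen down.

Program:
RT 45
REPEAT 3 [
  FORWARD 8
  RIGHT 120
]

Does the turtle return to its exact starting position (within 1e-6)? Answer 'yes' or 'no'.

Executing turtle program step by step:
Start: pos=(9,-6), heading=270, pen down
RT 45: heading 270 -> 225
REPEAT 3 [
  -- iteration 1/3 --
  FD 8: (9,-6) -> (3.343,-11.657) [heading=225, draw]
  RT 120: heading 225 -> 105
  -- iteration 2/3 --
  FD 8: (3.343,-11.657) -> (1.273,-3.929) [heading=105, draw]
  RT 120: heading 105 -> 345
  -- iteration 3/3 --
  FD 8: (1.273,-3.929) -> (9,-6) [heading=345, draw]
  RT 120: heading 345 -> 225
]
Final: pos=(9,-6), heading=225, 3 segment(s) drawn

Start position: (9, -6)
Final position: (9, -6)
Distance = 0; < 1e-6 -> CLOSED

Answer: yes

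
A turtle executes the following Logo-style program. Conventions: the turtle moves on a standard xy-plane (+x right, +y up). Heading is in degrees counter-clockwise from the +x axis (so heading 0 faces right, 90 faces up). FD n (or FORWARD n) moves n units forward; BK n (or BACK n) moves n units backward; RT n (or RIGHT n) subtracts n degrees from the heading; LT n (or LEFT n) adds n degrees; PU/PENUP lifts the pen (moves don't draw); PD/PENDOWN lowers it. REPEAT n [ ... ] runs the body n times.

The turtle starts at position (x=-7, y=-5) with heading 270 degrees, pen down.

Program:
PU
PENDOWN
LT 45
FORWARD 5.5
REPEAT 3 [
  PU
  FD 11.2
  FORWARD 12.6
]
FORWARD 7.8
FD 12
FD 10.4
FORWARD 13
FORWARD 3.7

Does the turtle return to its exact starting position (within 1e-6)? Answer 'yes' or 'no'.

Answer: no

Derivation:
Executing turtle program step by step:
Start: pos=(-7,-5), heading=270, pen down
PU: pen up
PD: pen down
LT 45: heading 270 -> 315
FD 5.5: (-7,-5) -> (-3.111,-8.889) [heading=315, draw]
REPEAT 3 [
  -- iteration 1/3 --
  PU: pen up
  FD 11.2: (-3.111,-8.889) -> (4.809,-16.809) [heading=315, move]
  FD 12.6: (4.809,-16.809) -> (13.718,-25.718) [heading=315, move]
  -- iteration 2/3 --
  PU: pen up
  FD 11.2: (13.718,-25.718) -> (21.638,-33.638) [heading=315, move]
  FD 12.6: (21.638,-33.638) -> (30.547,-42.547) [heading=315, move]
  -- iteration 3/3 --
  PU: pen up
  FD 11.2: (30.547,-42.547) -> (38.467,-50.467) [heading=315, move]
  FD 12.6: (38.467,-50.467) -> (47.377,-59.377) [heading=315, move]
]
FD 7.8: (47.377,-59.377) -> (52.892,-64.892) [heading=315, move]
FD 12: (52.892,-64.892) -> (61.377,-73.377) [heading=315, move]
FD 10.4: (61.377,-73.377) -> (68.731,-80.731) [heading=315, move]
FD 13: (68.731,-80.731) -> (77.924,-89.924) [heading=315, move]
FD 3.7: (77.924,-89.924) -> (80.54,-92.54) [heading=315, move]
Final: pos=(80.54,-92.54), heading=315, 1 segment(s) drawn

Start position: (-7, -5)
Final position: (80.54, -92.54)
Distance = 123.8; >= 1e-6 -> NOT closed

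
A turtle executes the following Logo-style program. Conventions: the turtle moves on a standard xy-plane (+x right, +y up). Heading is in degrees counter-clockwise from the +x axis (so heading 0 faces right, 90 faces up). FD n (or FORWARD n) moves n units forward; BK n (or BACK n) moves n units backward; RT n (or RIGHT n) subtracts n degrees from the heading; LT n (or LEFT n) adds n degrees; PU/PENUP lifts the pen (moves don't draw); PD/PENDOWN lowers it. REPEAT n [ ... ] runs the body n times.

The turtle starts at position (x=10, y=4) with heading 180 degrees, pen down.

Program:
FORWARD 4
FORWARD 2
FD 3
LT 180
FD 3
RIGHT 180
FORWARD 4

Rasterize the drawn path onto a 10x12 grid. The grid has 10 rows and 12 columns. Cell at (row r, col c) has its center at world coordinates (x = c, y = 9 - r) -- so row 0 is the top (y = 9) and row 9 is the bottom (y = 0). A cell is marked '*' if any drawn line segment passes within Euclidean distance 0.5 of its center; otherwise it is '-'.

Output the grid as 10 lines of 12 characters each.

Segment 0: (10,4) -> (6,4)
Segment 1: (6,4) -> (4,4)
Segment 2: (4,4) -> (1,4)
Segment 3: (1,4) -> (4,4)
Segment 4: (4,4) -> (0,4)

Answer: ------------
------------
------------
------------
------------
***********-
------------
------------
------------
------------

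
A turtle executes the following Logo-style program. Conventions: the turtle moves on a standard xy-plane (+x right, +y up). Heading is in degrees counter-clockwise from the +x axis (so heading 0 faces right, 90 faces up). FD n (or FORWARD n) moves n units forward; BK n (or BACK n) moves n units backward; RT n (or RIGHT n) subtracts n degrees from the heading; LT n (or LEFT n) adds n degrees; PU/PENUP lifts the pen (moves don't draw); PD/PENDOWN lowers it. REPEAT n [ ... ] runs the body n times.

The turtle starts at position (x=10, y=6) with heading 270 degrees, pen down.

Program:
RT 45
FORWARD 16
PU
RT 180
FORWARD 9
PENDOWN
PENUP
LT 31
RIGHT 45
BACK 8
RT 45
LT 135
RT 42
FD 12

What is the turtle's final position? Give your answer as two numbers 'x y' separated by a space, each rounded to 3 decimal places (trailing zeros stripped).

Answer: 0.483 8.709

Derivation:
Executing turtle program step by step:
Start: pos=(10,6), heading=270, pen down
RT 45: heading 270 -> 225
FD 16: (10,6) -> (-1.314,-5.314) [heading=225, draw]
PU: pen up
RT 180: heading 225 -> 45
FD 9: (-1.314,-5.314) -> (5.05,1.05) [heading=45, move]
PD: pen down
PU: pen up
LT 31: heading 45 -> 76
RT 45: heading 76 -> 31
BK 8: (5.05,1.05) -> (-1.807,-3.07) [heading=31, move]
RT 45: heading 31 -> 346
LT 135: heading 346 -> 121
RT 42: heading 121 -> 79
FD 12: (-1.807,-3.07) -> (0.483,8.709) [heading=79, move]
Final: pos=(0.483,8.709), heading=79, 1 segment(s) drawn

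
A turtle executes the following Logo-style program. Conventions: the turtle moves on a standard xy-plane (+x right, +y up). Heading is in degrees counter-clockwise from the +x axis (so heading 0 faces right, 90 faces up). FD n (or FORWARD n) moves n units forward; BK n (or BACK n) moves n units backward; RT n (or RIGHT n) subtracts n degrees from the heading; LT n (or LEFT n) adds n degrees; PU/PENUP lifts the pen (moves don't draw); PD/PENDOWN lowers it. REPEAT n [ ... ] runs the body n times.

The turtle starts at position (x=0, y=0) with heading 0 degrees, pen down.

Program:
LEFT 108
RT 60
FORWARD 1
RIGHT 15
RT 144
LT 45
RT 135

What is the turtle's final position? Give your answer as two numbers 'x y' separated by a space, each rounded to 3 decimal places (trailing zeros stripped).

Answer: 0.669 0.743

Derivation:
Executing turtle program step by step:
Start: pos=(0,0), heading=0, pen down
LT 108: heading 0 -> 108
RT 60: heading 108 -> 48
FD 1: (0,0) -> (0.669,0.743) [heading=48, draw]
RT 15: heading 48 -> 33
RT 144: heading 33 -> 249
LT 45: heading 249 -> 294
RT 135: heading 294 -> 159
Final: pos=(0.669,0.743), heading=159, 1 segment(s) drawn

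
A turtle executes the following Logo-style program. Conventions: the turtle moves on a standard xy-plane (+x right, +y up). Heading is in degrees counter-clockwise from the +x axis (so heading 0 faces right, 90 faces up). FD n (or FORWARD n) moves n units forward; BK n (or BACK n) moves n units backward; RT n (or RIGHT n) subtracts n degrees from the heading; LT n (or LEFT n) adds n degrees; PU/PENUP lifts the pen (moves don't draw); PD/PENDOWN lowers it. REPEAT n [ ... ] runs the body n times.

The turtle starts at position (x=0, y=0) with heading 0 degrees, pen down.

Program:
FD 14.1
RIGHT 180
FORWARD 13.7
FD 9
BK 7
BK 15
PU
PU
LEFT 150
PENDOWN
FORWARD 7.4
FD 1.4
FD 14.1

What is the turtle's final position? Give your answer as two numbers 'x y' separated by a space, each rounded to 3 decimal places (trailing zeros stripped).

Answer: 33.232 -11.45

Derivation:
Executing turtle program step by step:
Start: pos=(0,0), heading=0, pen down
FD 14.1: (0,0) -> (14.1,0) [heading=0, draw]
RT 180: heading 0 -> 180
FD 13.7: (14.1,0) -> (0.4,0) [heading=180, draw]
FD 9: (0.4,0) -> (-8.6,0) [heading=180, draw]
BK 7: (-8.6,0) -> (-1.6,0) [heading=180, draw]
BK 15: (-1.6,0) -> (13.4,0) [heading=180, draw]
PU: pen up
PU: pen up
LT 150: heading 180 -> 330
PD: pen down
FD 7.4: (13.4,0) -> (19.809,-3.7) [heading=330, draw]
FD 1.4: (19.809,-3.7) -> (21.021,-4.4) [heading=330, draw]
FD 14.1: (21.021,-4.4) -> (33.232,-11.45) [heading=330, draw]
Final: pos=(33.232,-11.45), heading=330, 8 segment(s) drawn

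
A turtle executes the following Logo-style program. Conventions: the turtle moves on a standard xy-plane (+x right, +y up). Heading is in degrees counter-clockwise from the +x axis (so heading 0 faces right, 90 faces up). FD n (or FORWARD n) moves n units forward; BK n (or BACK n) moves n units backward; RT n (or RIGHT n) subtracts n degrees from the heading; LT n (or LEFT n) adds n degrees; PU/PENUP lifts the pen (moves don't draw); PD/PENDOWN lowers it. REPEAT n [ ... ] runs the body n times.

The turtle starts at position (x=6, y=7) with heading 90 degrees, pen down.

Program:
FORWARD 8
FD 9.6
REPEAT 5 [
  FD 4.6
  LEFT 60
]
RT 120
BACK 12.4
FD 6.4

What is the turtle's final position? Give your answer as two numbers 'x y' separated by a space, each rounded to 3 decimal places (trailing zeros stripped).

Answer: 2.016 28.3

Derivation:
Executing turtle program step by step:
Start: pos=(6,7), heading=90, pen down
FD 8: (6,7) -> (6,15) [heading=90, draw]
FD 9.6: (6,15) -> (6,24.6) [heading=90, draw]
REPEAT 5 [
  -- iteration 1/5 --
  FD 4.6: (6,24.6) -> (6,29.2) [heading=90, draw]
  LT 60: heading 90 -> 150
  -- iteration 2/5 --
  FD 4.6: (6,29.2) -> (2.016,31.5) [heading=150, draw]
  LT 60: heading 150 -> 210
  -- iteration 3/5 --
  FD 4.6: (2.016,31.5) -> (-1.967,29.2) [heading=210, draw]
  LT 60: heading 210 -> 270
  -- iteration 4/5 --
  FD 4.6: (-1.967,29.2) -> (-1.967,24.6) [heading=270, draw]
  LT 60: heading 270 -> 330
  -- iteration 5/5 --
  FD 4.6: (-1.967,24.6) -> (2.016,22.3) [heading=330, draw]
  LT 60: heading 330 -> 30
]
RT 120: heading 30 -> 270
BK 12.4: (2.016,22.3) -> (2.016,34.7) [heading=270, draw]
FD 6.4: (2.016,34.7) -> (2.016,28.3) [heading=270, draw]
Final: pos=(2.016,28.3), heading=270, 9 segment(s) drawn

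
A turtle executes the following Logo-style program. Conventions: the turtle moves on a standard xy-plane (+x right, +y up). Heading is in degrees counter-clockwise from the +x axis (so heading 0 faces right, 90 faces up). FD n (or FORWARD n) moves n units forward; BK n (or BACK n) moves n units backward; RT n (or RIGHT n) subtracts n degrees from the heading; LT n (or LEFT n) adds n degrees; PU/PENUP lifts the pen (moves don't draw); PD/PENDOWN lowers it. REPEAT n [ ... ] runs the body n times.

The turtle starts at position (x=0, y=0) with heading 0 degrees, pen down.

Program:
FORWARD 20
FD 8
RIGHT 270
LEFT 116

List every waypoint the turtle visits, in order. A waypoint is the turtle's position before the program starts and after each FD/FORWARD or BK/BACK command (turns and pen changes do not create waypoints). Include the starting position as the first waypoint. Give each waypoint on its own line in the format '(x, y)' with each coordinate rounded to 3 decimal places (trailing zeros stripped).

Answer: (0, 0)
(20, 0)
(28, 0)

Derivation:
Executing turtle program step by step:
Start: pos=(0,0), heading=0, pen down
FD 20: (0,0) -> (20,0) [heading=0, draw]
FD 8: (20,0) -> (28,0) [heading=0, draw]
RT 270: heading 0 -> 90
LT 116: heading 90 -> 206
Final: pos=(28,0), heading=206, 2 segment(s) drawn
Waypoints (3 total):
(0, 0)
(20, 0)
(28, 0)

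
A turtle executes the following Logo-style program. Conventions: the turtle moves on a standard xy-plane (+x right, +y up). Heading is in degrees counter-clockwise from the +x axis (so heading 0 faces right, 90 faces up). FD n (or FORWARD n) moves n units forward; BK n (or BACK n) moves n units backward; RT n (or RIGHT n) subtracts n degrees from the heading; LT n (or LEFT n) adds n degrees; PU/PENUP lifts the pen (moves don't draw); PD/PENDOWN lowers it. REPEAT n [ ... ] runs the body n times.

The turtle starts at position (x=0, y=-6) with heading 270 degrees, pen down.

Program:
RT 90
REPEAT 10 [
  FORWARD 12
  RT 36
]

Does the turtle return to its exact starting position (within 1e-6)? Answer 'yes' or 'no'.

Answer: yes

Derivation:
Executing turtle program step by step:
Start: pos=(0,-6), heading=270, pen down
RT 90: heading 270 -> 180
REPEAT 10 [
  -- iteration 1/10 --
  FD 12: (0,-6) -> (-12,-6) [heading=180, draw]
  RT 36: heading 180 -> 144
  -- iteration 2/10 --
  FD 12: (-12,-6) -> (-21.708,1.053) [heading=144, draw]
  RT 36: heading 144 -> 108
  -- iteration 3/10 --
  FD 12: (-21.708,1.053) -> (-25.416,12.466) [heading=108, draw]
  RT 36: heading 108 -> 72
  -- iteration 4/10 --
  FD 12: (-25.416,12.466) -> (-21.708,23.879) [heading=72, draw]
  RT 36: heading 72 -> 36
  -- iteration 5/10 --
  FD 12: (-21.708,23.879) -> (-12,30.932) [heading=36, draw]
  RT 36: heading 36 -> 0
  -- iteration 6/10 --
  FD 12: (-12,30.932) -> (0,30.932) [heading=0, draw]
  RT 36: heading 0 -> 324
  -- iteration 7/10 --
  FD 12: (0,30.932) -> (9.708,23.879) [heading=324, draw]
  RT 36: heading 324 -> 288
  -- iteration 8/10 --
  FD 12: (9.708,23.879) -> (13.416,12.466) [heading=288, draw]
  RT 36: heading 288 -> 252
  -- iteration 9/10 --
  FD 12: (13.416,12.466) -> (9.708,1.053) [heading=252, draw]
  RT 36: heading 252 -> 216
  -- iteration 10/10 --
  FD 12: (9.708,1.053) -> (0,-6) [heading=216, draw]
  RT 36: heading 216 -> 180
]
Final: pos=(0,-6), heading=180, 10 segment(s) drawn

Start position: (0, -6)
Final position: (0, -6)
Distance = 0; < 1e-6 -> CLOSED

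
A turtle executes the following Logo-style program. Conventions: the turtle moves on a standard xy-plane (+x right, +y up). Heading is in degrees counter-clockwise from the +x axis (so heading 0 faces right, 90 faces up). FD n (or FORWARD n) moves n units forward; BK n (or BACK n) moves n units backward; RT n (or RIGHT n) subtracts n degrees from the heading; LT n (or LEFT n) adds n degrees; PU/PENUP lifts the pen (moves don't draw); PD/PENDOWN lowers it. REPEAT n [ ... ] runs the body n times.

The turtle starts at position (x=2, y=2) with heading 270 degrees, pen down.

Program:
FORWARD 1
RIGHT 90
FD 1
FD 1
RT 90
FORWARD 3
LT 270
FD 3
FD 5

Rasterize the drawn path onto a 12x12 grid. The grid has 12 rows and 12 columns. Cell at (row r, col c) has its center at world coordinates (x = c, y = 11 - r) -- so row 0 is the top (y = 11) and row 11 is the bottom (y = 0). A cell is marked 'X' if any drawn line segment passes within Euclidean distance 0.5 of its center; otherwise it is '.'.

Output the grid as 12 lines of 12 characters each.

Answer: ............
............
............
............
............
............
............
XXXXXXXXX...
X...........
X.X.........
XXX.........
............

Derivation:
Segment 0: (2,2) -> (2,1)
Segment 1: (2,1) -> (1,1)
Segment 2: (1,1) -> (-0,1)
Segment 3: (-0,1) -> (-0,4)
Segment 4: (-0,4) -> (3,4)
Segment 5: (3,4) -> (8,4)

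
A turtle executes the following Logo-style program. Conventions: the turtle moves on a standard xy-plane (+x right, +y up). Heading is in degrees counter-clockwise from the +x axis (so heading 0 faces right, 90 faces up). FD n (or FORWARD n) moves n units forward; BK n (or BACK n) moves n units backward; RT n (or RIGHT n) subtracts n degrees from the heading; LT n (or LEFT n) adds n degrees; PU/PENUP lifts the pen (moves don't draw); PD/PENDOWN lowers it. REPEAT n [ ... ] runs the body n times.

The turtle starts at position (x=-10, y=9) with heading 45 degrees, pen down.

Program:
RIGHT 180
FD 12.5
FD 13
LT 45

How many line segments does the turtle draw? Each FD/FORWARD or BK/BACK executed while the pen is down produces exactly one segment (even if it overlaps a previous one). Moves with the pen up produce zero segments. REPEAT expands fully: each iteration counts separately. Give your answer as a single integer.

Answer: 2

Derivation:
Executing turtle program step by step:
Start: pos=(-10,9), heading=45, pen down
RT 180: heading 45 -> 225
FD 12.5: (-10,9) -> (-18.839,0.161) [heading=225, draw]
FD 13: (-18.839,0.161) -> (-28.031,-9.031) [heading=225, draw]
LT 45: heading 225 -> 270
Final: pos=(-28.031,-9.031), heading=270, 2 segment(s) drawn
Segments drawn: 2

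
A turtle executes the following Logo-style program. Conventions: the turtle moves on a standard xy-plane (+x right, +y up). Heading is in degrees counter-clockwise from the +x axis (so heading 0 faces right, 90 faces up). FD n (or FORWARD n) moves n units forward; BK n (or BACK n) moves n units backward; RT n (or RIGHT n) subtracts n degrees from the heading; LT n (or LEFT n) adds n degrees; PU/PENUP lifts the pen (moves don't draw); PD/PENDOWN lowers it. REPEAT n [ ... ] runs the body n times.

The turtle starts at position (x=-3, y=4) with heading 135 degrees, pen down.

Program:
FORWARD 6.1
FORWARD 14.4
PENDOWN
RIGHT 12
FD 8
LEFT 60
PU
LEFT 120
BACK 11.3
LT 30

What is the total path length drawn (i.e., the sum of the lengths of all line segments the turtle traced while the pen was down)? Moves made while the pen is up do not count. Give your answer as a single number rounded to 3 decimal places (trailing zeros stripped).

Answer: 28.5

Derivation:
Executing turtle program step by step:
Start: pos=(-3,4), heading=135, pen down
FD 6.1: (-3,4) -> (-7.313,8.313) [heading=135, draw]
FD 14.4: (-7.313,8.313) -> (-17.496,18.496) [heading=135, draw]
PD: pen down
RT 12: heading 135 -> 123
FD 8: (-17.496,18.496) -> (-21.853,25.205) [heading=123, draw]
LT 60: heading 123 -> 183
PU: pen up
LT 120: heading 183 -> 303
BK 11.3: (-21.853,25.205) -> (-28.007,34.682) [heading=303, move]
LT 30: heading 303 -> 333
Final: pos=(-28.007,34.682), heading=333, 3 segment(s) drawn

Segment lengths:
  seg 1: (-3,4) -> (-7.313,8.313), length = 6.1
  seg 2: (-7.313,8.313) -> (-17.496,18.496), length = 14.4
  seg 3: (-17.496,18.496) -> (-21.853,25.205), length = 8
Total = 28.5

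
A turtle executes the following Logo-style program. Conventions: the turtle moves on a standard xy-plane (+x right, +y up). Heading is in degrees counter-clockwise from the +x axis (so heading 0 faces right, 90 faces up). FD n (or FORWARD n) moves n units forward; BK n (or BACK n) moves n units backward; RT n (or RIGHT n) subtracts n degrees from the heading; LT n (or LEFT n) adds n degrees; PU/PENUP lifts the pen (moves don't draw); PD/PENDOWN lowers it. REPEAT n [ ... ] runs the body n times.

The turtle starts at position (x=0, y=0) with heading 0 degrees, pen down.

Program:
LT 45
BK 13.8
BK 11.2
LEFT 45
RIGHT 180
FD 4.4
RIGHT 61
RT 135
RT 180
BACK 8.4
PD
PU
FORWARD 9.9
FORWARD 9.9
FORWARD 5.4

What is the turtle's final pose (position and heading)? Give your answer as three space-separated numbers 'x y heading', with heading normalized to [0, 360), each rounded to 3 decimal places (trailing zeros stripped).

Answer: -22.308 -38.227 254

Derivation:
Executing turtle program step by step:
Start: pos=(0,0), heading=0, pen down
LT 45: heading 0 -> 45
BK 13.8: (0,0) -> (-9.758,-9.758) [heading=45, draw]
BK 11.2: (-9.758,-9.758) -> (-17.678,-17.678) [heading=45, draw]
LT 45: heading 45 -> 90
RT 180: heading 90 -> 270
FD 4.4: (-17.678,-17.678) -> (-17.678,-22.078) [heading=270, draw]
RT 61: heading 270 -> 209
RT 135: heading 209 -> 74
RT 180: heading 74 -> 254
BK 8.4: (-17.678,-22.078) -> (-15.362,-14.003) [heading=254, draw]
PD: pen down
PU: pen up
FD 9.9: (-15.362,-14.003) -> (-18.091,-23.52) [heading=254, move]
FD 9.9: (-18.091,-23.52) -> (-20.82,-33.036) [heading=254, move]
FD 5.4: (-20.82,-33.036) -> (-22.308,-38.227) [heading=254, move]
Final: pos=(-22.308,-38.227), heading=254, 4 segment(s) drawn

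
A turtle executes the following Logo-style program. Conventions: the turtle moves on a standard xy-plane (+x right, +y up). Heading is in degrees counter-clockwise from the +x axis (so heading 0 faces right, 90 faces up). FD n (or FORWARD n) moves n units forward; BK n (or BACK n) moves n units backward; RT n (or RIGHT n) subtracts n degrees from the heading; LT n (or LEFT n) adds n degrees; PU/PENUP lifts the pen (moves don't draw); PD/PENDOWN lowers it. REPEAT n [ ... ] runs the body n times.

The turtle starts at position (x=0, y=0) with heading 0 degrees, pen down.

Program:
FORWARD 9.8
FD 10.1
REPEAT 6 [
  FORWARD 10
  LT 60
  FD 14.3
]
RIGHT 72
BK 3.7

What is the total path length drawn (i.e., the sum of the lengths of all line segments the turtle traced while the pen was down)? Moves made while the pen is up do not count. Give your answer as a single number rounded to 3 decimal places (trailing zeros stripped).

Answer: 169.4

Derivation:
Executing turtle program step by step:
Start: pos=(0,0), heading=0, pen down
FD 9.8: (0,0) -> (9.8,0) [heading=0, draw]
FD 10.1: (9.8,0) -> (19.9,0) [heading=0, draw]
REPEAT 6 [
  -- iteration 1/6 --
  FD 10: (19.9,0) -> (29.9,0) [heading=0, draw]
  LT 60: heading 0 -> 60
  FD 14.3: (29.9,0) -> (37.05,12.384) [heading=60, draw]
  -- iteration 2/6 --
  FD 10: (37.05,12.384) -> (42.05,21.044) [heading=60, draw]
  LT 60: heading 60 -> 120
  FD 14.3: (42.05,21.044) -> (34.9,33.429) [heading=120, draw]
  -- iteration 3/6 --
  FD 10: (34.9,33.429) -> (29.9,42.089) [heading=120, draw]
  LT 60: heading 120 -> 180
  FD 14.3: (29.9,42.089) -> (15.6,42.089) [heading=180, draw]
  -- iteration 4/6 --
  FD 10: (15.6,42.089) -> (5.6,42.089) [heading=180, draw]
  LT 60: heading 180 -> 240
  FD 14.3: (5.6,42.089) -> (-1.55,29.705) [heading=240, draw]
  -- iteration 5/6 --
  FD 10: (-1.55,29.705) -> (-6.55,21.044) [heading=240, draw]
  LT 60: heading 240 -> 300
  FD 14.3: (-6.55,21.044) -> (0.6,8.66) [heading=300, draw]
  -- iteration 6/6 --
  FD 10: (0.6,8.66) -> (5.6,0) [heading=300, draw]
  LT 60: heading 300 -> 0
  FD 14.3: (5.6,0) -> (19.9,0) [heading=0, draw]
]
RT 72: heading 0 -> 288
BK 3.7: (19.9,0) -> (18.757,3.519) [heading=288, draw]
Final: pos=(18.757,3.519), heading=288, 15 segment(s) drawn

Segment lengths:
  seg 1: (0,0) -> (9.8,0), length = 9.8
  seg 2: (9.8,0) -> (19.9,0), length = 10.1
  seg 3: (19.9,0) -> (29.9,0), length = 10
  seg 4: (29.9,0) -> (37.05,12.384), length = 14.3
  seg 5: (37.05,12.384) -> (42.05,21.044), length = 10
  seg 6: (42.05,21.044) -> (34.9,33.429), length = 14.3
  seg 7: (34.9,33.429) -> (29.9,42.089), length = 10
  seg 8: (29.9,42.089) -> (15.6,42.089), length = 14.3
  seg 9: (15.6,42.089) -> (5.6,42.089), length = 10
  seg 10: (5.6,42.089) -> (-1.55,29.705), length = 14.3
  seg 11: (-1.55,29.705) -> (-6.55,21.044), length = 10
  seg 12: (-6.55,21.044) -> (0.6,8.66), length = 14.3
  seg 13: (0.6,8.66) -> (5.6,0), length = 10
  seg 14: (5.6,0) -> (19.9,0), length = 14.3
  seg 15: (19.9,0) -> (18.757,3.519), length = 3.7
Total = 169.4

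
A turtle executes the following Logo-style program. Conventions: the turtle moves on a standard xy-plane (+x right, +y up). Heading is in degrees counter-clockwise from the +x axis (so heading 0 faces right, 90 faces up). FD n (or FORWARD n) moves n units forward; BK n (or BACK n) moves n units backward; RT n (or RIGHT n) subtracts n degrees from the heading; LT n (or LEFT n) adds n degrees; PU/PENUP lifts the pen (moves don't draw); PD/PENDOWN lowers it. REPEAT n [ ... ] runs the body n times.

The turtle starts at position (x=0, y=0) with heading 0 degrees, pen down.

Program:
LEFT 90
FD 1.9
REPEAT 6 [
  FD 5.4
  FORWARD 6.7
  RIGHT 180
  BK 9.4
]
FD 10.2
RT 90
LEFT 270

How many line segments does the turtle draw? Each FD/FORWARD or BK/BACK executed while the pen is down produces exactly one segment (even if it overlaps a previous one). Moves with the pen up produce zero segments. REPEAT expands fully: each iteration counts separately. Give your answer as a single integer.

Answer: 20

Derivation:
Executing turtle program step by step:
Start: pos=(0,0), heading=0, pen down
LT 90: heading 0 -> 90
FD 1.9: (0,0) -> (0,1.9) [heading=90, draw]
REPEAT 6 [
  -- iteration 1/6 --
  FD 5.4: (0,1.9) -> (0,7.3) [heading=90, draw]
  FD 6.7: (0,7.3) -> (0,14) [heading=90, draw]
  RT 180: heading 90 -> 270
  BK 9.4: (0,14) -> (0,23.4) [heading=270, draw]
  -- iteration 2/6 --
  FD 5.4: (0,23.4) -> (0,18) [heading=270, draw]
  FD 6.7: (0,18) -> (0,11.3) [heading=270, draw]
  RT 180: heading 270 -> 90
  BK 9.4: (0,11.3) -> (0,1.9) [heading=90, draw]
  -- iteration 3/6 --
  FD 5.4: (0,1.9) -> (0,7.3) [heading=90, draw]
  FD 6.7: (0,7.3) -> (0,14) [heading=90, draw]
  RT 180: heading 90 -> 270
  BK 9.4: (0,14) -> (0,23.4) [heading=270, draw]
  -- iteration 4/6 --
  FD 5.4: (0,23.4) -> (0,18) [heading=270, draw]
  FD 6.7: (0,18) -> (0,11.3) [heading=270, draw]
  RT 180: heading 270 -> 90
  BK 9.4: (0,11.3) -> (0,1.9) [heading=90, draw]
  -- iteration 5/6 --
  FD 5.4: (0,1.9) -> (0,7.3) [heading=90, draw]
  FD 6.7: (0,7.3) -> (0,14) [heading=90, draw]
  RT 180: heading 90 -> 270
  BK 9.4: (0,14) -> (0,23.4) [heading=270, draw]
  -- iteration 6/6 --
  FD 5.4: (0,23.4) -> (0,18) [heading=270, draw]
  FD 6.7: (0,18) -> (0,11.3) [heading=270, draw]
  RT 180: heading 270 -> 90
  BK 9.4: (0,11.3) -> (0,1.9) [heading=90, draw]
]
FD 10.2: (0,1.9) -> (0,12.1) [heading=90, draw]
RT 90: heading 90 -> 0
LT 270: heading 0 -> 270
Final: pos=(0,12.1), heading=270, 20 segment(s) drawn
Segments drawn: 20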